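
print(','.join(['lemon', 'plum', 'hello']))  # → lemon,plum,hello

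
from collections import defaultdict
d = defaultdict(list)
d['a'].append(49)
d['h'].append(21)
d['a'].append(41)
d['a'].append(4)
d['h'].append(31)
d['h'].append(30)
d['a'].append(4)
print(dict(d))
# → {'a': [49, 41, 4, 4], 'h': [21, 31, 30]}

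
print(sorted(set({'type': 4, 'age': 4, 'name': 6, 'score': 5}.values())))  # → [4, 5, 6]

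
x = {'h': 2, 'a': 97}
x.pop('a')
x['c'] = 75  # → {'h': 2, 'c': 75}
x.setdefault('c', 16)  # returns 75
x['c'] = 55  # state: {'h': 2, 'c': 55}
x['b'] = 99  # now {'h': 2, 'c': 55, 'b': 99}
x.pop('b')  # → 99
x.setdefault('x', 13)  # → 13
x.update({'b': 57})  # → {'h': 2, 'c': 55, 'x': 13, 'b': 57}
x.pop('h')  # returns 2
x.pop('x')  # 13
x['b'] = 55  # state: {'c': 55, 'b': 55}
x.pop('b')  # 55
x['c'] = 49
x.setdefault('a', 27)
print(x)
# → {'c': 49, 'a': 27}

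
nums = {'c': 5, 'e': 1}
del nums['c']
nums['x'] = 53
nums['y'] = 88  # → {'e': 1, 'x': 53, 'y': 88}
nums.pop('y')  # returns 88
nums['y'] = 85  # {'e': 1, 'x': 53, 'y': 85}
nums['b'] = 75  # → {'e': 1, 'x': 53, 'y': 85, 'b': 75}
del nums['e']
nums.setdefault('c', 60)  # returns 60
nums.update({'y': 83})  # {'x': 53, 'y': 83, 'b': 75, 'c': 60}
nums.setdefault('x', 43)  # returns 53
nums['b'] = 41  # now {'x': 53, 'y': 83, 'b': 41, 'c': 60}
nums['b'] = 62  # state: {'x': 53, 'y': 83, 'b': 62, 'c': 60}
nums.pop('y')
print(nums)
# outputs {'x': 53, 'b': 62, 'c': 60}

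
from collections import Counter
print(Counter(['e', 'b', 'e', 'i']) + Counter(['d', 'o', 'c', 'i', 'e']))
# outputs Counter({'e': 3, 'i': 2, 'b': 1, 'd': 1, 'o': 1, 'c': 1})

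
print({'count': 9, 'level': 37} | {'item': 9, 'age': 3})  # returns {'count': 9, 'level': 37, 'item': 9, 'age': 3}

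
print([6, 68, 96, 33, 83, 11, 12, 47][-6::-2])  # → [96, 6]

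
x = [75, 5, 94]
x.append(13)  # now [75, 5, 94, 13]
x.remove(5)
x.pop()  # 13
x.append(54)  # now [75, 94, 54]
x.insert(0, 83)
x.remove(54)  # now [83, 75, 94]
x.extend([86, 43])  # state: [83, 75, 94, 86, 43]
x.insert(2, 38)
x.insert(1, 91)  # [83, 91, 75, 38, 94, 86, 43]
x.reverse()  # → [43, 86, 94, 38, 75, 91, 83]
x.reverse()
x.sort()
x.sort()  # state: [38, 43, 75, 83, 86, 91, 94]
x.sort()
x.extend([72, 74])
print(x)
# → [38, 43, 75, 83, 86, 91, 94, 72, 74]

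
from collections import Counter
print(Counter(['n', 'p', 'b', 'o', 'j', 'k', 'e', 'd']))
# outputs Counter({'n': 1, 'p': 1, 'b': 1, 'o': 1, 'j': 1, 'k': 1, 'e': 1, 'd': 1})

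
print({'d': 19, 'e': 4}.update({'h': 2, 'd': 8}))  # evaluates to None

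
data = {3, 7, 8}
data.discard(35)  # {3, 7, 8}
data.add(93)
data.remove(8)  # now {3, 7, 93}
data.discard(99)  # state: {3, 7, 93}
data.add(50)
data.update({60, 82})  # {3, 7, 50, 60, 82, 93}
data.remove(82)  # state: {3, 7, 50, 60, 93}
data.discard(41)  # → {3, 7, 50, 60, 93}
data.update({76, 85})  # {3, 7, 50, 60, 76, 85, 93}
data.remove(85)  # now {3, 7, 50, 60, 76, 93}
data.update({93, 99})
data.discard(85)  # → {3, 7, 50, 60, 76, 93, 99}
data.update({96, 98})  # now {3, 7, 50, 60, 76, 93, 96, 98, 99}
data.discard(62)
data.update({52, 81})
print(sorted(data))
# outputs [3, 7, 50, 52, 60, 76, 81, 93, 96, 98, 99]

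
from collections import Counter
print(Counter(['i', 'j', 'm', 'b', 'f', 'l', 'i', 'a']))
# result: Counter({'i': 2, 'j': 1, 'm': 1, 'b': 1, 'f': 1, 'l': 1, 'a': 1})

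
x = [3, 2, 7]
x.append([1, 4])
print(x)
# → [3, 2, 7, [1, 4]]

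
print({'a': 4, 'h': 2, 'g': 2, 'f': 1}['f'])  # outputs 1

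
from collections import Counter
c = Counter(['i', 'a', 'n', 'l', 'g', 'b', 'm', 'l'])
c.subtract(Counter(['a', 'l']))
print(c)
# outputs Counter({'i': 1, 'n': 1, 'l': 1, 'g': 1, 'b': 1, 'm': 1, 'a': 0})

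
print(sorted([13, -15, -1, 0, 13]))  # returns [-15, -1, 0, 13, 13]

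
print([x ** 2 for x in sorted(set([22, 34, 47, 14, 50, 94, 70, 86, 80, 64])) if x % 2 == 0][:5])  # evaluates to [196, 484, 1156, 2500, 4096]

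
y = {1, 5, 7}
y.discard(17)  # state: {1, 5, 7}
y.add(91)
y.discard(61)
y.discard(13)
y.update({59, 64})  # {1, 5, 7, 59, 64, 91}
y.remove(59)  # {1, 5, 7, 64, 91}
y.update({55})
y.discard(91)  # {1, 5, 7, 55, 64}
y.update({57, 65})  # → {1, 5, 7, 55, 57, 64, 65}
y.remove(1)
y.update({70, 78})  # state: {5, 7, 55, 57, 64, 65, 70, 78}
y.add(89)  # {5, 7, 55, 57, 64, 65, 70, 78, 89}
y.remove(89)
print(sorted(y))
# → [5, 7, 55, 57, 64, 65, 70, 78]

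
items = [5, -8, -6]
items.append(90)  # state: [5, -8, -6, 90]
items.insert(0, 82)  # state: [82, 5, -8, -6, 90]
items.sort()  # [-8, -6, 5, 82, 90]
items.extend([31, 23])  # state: [-8, -6, 5, 82, 90, 31, 23]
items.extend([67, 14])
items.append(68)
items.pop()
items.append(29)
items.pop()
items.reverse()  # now [14, 67, 23, 31, 90, 82, 5, -6, -8]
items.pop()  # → -8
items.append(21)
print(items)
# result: [14, 67, 23, 31, 90, 82, 5, -6, 21]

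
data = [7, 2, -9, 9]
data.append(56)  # [7, 2, -9, 9, 56]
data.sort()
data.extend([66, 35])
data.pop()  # 35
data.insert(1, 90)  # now [-9, 90, 2, 7, 9, 56, 66]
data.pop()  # 66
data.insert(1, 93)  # [-9, 93, 90, 2, 7, 9, 56]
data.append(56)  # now [-9, 93, 90, 2, 7, 9, 56, 56]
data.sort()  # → [-9, 2, 7, 9, 56, 56, 90, 93]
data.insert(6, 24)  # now [-9, 2, 7, 9, 56, 56, 24, 90, 93]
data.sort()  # [-9, 2, 7, 9, 24, 56, 56, 90, 93]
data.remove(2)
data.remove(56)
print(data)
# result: [-9, 7, 9, 24, 56, 90, 93]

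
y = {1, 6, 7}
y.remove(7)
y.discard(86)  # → {1, 6}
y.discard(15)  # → {1, 6}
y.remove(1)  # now {6}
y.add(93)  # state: {6, 93}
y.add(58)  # {6, 58, 93}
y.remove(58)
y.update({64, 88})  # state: {6, 64, 88, 93}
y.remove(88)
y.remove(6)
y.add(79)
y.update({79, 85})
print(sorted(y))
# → [64, 79, 85, 93]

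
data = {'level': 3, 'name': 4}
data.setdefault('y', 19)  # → 19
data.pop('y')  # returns 19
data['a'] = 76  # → {'level': 3, 'name': 4, 'a': 76}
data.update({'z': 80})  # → {'level': 3, 'name': 4, 'a': 76, 'z': 80}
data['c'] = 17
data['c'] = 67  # {'level': 3, 'name': 4, 'a': 76, 'z': 80, 'c': 67}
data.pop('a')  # 76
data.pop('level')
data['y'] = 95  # {'name': 4, 'z': 80, 'c': 67, 'y': 95}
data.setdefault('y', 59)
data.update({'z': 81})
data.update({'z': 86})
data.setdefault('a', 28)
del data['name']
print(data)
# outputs {'z': 86, 'c': 67, 'y': 95, 'a': 28}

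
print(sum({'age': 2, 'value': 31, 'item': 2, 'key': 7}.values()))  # 42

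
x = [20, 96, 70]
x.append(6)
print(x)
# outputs [20, 96, 70, 6]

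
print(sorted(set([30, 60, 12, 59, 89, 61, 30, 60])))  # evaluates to [12, 30, 59, 60, 61, 89]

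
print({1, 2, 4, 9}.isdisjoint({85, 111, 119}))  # True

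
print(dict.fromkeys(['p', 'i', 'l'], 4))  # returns {'p': 4, 'i': 4, 'l': 4}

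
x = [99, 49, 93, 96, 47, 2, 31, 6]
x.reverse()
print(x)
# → [6, 31, 2, 47, 96, 93, 49, 99]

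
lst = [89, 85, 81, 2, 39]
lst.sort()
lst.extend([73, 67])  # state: [2, 39, 81, 85, 89, 73, 67]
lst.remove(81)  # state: [2, 39, 85, 89, 73, 67]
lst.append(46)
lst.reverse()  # [46, 67, 73, 89, 85, 39, 2]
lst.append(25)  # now [46, 67, 73, 89, 85, 39, 2, 25]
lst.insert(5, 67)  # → [46, 67, 73, 89, 85, 67, 39, 2, 25]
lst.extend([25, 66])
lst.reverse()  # [66, 25, 25, 2, 39, 67, 85, 89, 73, 67, 46]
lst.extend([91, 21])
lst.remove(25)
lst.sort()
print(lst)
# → [2, 21, 25, 39, 46, 66, 67, 67, 73, 85, 89, 91]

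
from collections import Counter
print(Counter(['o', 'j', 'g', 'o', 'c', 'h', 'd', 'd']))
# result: Counter({'o': 2, 'd': 2, 'j': 1, 'g': 1, 'c': 1, 'h': 1})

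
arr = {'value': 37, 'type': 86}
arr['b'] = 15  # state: {'value': 37, 'type': 86, 'b': 15}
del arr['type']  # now {'value': 37, 'b': 15}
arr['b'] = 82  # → {'value': 37, 'b': 82}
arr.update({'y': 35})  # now {'value': 37, 'b': 82, 'y': 35}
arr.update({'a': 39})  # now {'value': 37, 'b': 82, 'y': 35, 'a': 39}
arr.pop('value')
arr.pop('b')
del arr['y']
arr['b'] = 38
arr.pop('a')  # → 39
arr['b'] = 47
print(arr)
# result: {'b': 47}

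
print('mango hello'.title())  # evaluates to Mango Hello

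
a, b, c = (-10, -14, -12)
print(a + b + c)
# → -36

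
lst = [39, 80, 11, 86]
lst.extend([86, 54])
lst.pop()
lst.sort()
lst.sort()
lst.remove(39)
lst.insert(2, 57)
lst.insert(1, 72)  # [11, 72, 80, 57, 86, 86]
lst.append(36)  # [11, 72, 80, 57, 86, 86, 36]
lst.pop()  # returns 36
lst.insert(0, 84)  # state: [84, 11, 72, 80, 57, 86, 86]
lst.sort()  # [11, 57, 72, 80, 84, 86, 86]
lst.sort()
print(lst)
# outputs [11, 57, 72, 80, 84, 86, 86]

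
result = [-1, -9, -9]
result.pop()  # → -9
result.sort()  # [-9, -1]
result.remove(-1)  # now [-9]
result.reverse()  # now [-9]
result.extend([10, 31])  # [-9, 10, 31]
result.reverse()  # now [31, 10, -9]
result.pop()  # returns -9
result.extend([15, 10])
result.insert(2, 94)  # [31, 10, 94, 15, 10]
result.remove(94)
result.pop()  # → 10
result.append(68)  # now [31, 10, 15, 68]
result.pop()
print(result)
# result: [31, 10, 15]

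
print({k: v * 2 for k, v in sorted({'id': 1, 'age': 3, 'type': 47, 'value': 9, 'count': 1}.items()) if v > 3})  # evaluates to {'type': 94, 'value': 18}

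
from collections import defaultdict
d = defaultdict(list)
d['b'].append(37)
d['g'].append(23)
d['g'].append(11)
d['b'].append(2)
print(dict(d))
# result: {'b': [37, 2], 'g': [23, 11]}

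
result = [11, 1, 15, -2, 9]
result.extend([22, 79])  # [11, 1, 15, -2, 9, 22, 79]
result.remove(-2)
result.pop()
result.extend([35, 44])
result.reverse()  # [44, 35, 22, 9, 15, 1, 11]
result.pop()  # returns 11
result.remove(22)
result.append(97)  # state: [44, 35, 9, 15, 1, 97]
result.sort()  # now [1, 9, 15, 35, 44, 97]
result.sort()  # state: [1, 9, 15, 35, 44, 97]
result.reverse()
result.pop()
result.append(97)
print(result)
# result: [97, 44, 35, 15, 9, 97]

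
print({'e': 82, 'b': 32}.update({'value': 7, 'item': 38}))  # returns None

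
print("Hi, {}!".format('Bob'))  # Hi, Bob!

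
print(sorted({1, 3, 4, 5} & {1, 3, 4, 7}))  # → [1, 3, 4]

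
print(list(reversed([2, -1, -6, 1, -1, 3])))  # [3, -1, 1, -6, -1, 2]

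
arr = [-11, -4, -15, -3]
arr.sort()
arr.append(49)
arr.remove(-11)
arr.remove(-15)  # [-4, -3, 49]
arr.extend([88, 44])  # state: [-4, -3, 49, 88, 44]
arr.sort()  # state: [-4, -3, 44, 49, 88]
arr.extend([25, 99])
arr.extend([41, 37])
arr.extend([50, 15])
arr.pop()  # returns 15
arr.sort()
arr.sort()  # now [-4, -3, 25, 37, 41, 44, 49, 50, 88, 99]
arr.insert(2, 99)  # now [-4, -3, 99, 25, 37, 41, 44, 49, 50, 88, 99]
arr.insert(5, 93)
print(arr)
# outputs [-4, -3, 99, 25, 37, 93, 41, 44, 49, 50, 88, 99]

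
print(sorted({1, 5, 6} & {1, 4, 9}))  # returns [1]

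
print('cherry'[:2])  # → ch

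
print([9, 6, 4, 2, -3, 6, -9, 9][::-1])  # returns [9, -9, 6, -3, 2, 4, 6, 9]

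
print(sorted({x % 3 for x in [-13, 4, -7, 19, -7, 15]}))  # [0, 1, 2]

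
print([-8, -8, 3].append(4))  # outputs None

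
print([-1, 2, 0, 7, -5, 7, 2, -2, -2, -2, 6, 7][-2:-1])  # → [6]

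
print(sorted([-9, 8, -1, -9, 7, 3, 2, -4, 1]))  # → [-9, -9, -4, -1, 1, 2, 3, 7, 8]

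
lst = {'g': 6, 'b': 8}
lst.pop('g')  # 6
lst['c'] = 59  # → {'b': 8, 'c': 59}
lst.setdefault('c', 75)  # 59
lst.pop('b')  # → 8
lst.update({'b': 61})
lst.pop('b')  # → 61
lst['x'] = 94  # {'c': 59, 'x': 94}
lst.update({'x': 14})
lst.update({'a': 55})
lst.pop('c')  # 59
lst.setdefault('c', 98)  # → 98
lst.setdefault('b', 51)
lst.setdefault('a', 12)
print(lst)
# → {'x': 14, 'a': 55, 'c': 98, 'b': 51}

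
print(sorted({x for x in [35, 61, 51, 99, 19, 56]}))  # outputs [19, 35, 51, 56, 61, 99]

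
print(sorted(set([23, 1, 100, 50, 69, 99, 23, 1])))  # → [1, 23, 50, 69, 99, 100]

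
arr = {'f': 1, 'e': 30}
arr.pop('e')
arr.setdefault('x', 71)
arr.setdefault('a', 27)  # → 27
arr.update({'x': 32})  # {'f': 1, 'x': 32, 'a': 27}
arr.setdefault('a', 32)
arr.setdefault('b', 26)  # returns 26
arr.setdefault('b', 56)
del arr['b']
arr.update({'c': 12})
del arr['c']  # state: {'f': 1, 'x': 32, 'a': 27}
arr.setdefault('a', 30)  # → 27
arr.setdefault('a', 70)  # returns 27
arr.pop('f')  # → 1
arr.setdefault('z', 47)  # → 47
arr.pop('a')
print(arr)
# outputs {'x': 32, 'z': 47}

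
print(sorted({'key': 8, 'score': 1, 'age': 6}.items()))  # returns [('age', 6), ('key', 8), ('score', 1)]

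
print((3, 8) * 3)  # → (3, 8, 3, 8, 3, 8)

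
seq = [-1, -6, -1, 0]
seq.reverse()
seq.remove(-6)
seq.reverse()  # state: [-1, -1, 0]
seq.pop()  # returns 0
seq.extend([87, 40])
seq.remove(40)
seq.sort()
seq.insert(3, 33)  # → [-1, -1, 87, 33]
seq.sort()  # [-1, -1, 33, 87]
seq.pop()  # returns 87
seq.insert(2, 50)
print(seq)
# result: [-1, -1, 50, 33]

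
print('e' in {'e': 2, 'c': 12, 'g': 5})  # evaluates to True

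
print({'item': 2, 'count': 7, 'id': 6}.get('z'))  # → None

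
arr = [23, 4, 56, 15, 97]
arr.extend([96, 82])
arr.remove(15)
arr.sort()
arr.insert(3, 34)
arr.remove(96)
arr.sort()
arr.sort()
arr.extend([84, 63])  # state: [4, 23, 34, 56, 82, 97, 84, 63]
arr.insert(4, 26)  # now [4, 23, 34, 56, 26, 82, 97, 84, 63]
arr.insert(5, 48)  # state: [4, 23, 34, 56, 26, 48, 82, 97, 84, 63]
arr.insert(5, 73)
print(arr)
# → [4, 23, 34, 56, 26, 73, 48, 82, 97, 84, 63]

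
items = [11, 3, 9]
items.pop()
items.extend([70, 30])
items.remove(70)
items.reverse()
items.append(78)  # [30, 3, 11, 78]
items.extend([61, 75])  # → [30, 3, 11, 78, 61, 75]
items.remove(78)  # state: [30, 3, 11, 61, 75]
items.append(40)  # [30, 3, 11, 61, 75, 40]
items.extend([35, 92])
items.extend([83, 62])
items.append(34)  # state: [30, 3, 11, 61, 75, 40, 35, 92, 83, 62, 34]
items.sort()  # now [3, 11, 30, 34, 35, 40, 61, 62, 75, 83, 92]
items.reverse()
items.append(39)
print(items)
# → [92, 83, 75, 62, 61, 40, 35, 34, 30, 11, 3, 39]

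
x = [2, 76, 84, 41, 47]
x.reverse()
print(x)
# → [47, 41, 84, 76, 2]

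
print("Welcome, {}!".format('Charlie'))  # Welcome, Charlie!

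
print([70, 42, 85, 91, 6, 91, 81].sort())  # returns None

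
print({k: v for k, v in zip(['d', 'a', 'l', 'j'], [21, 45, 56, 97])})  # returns {'d': 21, 'a': 45, 'l': 56, 'j': 97}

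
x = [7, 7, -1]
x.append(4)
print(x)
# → [7, 7, -1, 4]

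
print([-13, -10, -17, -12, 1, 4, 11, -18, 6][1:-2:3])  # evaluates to [-10, 1]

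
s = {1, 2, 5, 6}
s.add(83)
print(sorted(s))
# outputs [1, 2, 5, 6, 83]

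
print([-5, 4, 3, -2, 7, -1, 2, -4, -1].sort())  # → None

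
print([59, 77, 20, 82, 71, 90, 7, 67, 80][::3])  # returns [59, 82, 7]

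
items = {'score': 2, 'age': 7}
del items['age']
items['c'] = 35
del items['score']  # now {'c': 35}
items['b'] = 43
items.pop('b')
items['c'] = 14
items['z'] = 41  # {'c': 14, 'z': 41}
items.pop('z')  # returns 41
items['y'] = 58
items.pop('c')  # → 14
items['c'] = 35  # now {'y': 58, 'c': 35}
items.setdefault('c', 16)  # 35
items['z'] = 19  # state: {'y': 58, 'c': 35, 'z': 19}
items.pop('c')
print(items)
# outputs {'y': 58, 'z': 19}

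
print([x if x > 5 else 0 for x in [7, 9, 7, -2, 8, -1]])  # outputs [7, 9, 7, 0, 8, 0]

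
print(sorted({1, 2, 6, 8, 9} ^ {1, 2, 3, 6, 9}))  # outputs [3, 8]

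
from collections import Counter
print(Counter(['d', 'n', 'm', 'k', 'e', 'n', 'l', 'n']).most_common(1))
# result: [('n', 3)]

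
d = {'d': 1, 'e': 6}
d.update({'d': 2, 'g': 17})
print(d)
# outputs {'d': 2, 'e': 6, 'g': 17}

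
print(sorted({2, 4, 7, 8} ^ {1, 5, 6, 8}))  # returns [1, 2, 4, 5, 6, 7]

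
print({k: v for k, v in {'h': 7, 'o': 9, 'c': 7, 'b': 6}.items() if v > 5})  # {'h': 7, 'o': 9, 'c': 7, 'b': 6}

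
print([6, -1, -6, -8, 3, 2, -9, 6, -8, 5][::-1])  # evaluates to [5, -8, 6, -9, 2, 3, -8, -6, -1, 6]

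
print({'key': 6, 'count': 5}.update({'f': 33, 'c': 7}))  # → None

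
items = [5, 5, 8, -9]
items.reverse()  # [-9, 8, 5, 5]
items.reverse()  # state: [5, 5, 8, -9]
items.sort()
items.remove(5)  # [-9, 5, 8]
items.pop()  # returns 8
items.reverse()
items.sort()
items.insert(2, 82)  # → [-9, 5, 82]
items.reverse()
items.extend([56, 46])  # [82, 5, -9, 56, 46]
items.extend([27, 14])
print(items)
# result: [82, 5, -9, 56, 46, 27, 14]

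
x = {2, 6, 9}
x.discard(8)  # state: {2, 6, 9}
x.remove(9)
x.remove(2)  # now {6}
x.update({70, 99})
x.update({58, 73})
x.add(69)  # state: {6, 58, 69, 70, 73, 99}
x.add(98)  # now {6, 58, 69, 70, 73, 98, 99}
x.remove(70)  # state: {6, 58, 69, 73, 98, 99}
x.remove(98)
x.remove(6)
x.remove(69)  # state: {58, 73, 99}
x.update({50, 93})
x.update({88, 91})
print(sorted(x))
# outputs [50, 58, 73, 88, 91, 93, 99]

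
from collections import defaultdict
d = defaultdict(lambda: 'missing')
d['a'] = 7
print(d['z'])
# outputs missing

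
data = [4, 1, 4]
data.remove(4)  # [1, 4]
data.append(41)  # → [1, 4, 41]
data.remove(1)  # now [4, 41]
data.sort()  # [4, 41]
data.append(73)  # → [4, 41, 73]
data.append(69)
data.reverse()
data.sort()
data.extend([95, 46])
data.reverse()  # [46, 95, 73, 69, 41, 4]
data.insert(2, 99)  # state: [46, 95, 99, 73, 69, 41, 4]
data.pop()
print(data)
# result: [46, 95, 99, 73, 69, 41]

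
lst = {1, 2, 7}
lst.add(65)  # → {1, 2, 7, 65}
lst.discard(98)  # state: {1, 2, 7, 65}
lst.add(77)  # {1, 2, 7, 65, 77}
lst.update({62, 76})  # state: {1, 2, 7, 62, 65, 76, 77}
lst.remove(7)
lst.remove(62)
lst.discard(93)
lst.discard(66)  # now {1, 2, 65, 76, 77}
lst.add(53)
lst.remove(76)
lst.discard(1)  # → {2, 53, 65, 77}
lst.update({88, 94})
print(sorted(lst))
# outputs [2, 53, 65, 77, 88, 94]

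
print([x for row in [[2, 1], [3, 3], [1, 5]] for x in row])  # [2, 1, 3, 3, 1, 5]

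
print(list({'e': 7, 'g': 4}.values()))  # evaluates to [7, 4]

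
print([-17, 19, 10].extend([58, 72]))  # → None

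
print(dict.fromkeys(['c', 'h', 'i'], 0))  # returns {'c': 0, 'h': 0, 'i': 0}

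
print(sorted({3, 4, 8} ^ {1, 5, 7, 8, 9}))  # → [1, 3, 4, 5, 7, 9]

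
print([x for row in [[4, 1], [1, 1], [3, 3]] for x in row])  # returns [4, 1, 1, 1, 3, 3]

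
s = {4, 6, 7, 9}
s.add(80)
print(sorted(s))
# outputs [4, 6, 7, 9, 80]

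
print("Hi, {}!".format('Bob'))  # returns Hi, Bob!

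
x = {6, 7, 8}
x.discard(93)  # {6, 7, 8}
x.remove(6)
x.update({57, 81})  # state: {7, 8, 57, 81}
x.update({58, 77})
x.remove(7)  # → {8, 57, 58, 77, 81}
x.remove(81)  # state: {8, 57, 58, 77}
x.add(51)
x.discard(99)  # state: {8, 51, 57, 58, 77}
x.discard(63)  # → {8, 51, 57, 58, 77}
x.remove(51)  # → {8, 57, 58, 77}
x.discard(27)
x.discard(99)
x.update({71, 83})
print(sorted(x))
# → [8, 57, 58, 71, 77, 83]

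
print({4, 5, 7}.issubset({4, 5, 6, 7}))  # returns True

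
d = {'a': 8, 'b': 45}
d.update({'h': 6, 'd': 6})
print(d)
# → {'a': 8, 'b': 45, 'h': 6, 'd': 6}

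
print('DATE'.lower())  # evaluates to date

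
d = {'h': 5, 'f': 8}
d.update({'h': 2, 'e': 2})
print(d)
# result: {'h': 2, 'f': 8, 'e': 2}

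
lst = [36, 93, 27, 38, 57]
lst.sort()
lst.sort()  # [27, 36, 38, 57, 93]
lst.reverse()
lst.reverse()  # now [27, 36, 38, 57, 93]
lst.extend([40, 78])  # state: [27, 36, 38, 57, 93, 40, 78]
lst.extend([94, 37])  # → [27, 36, 38, 57, 93, 40, 78, 94, 37]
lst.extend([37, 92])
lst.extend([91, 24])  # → [27, 36, 38, 57, 93, 40, 78, 94, 37, 37, 92, 91, 24]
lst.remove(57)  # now [27, 36, 38, 93, 40, 78, 94, 37, 37, 92, 91, 24]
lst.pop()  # 24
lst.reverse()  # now [91, 92, 37, 37, 94, 78, 40, 93, 38, 36, 27]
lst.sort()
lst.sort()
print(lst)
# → [27, 36, 37, 37, 38, 40, 78, 91, 92, 93, 94]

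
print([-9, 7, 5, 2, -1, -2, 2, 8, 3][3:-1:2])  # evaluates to [2, -2, 8]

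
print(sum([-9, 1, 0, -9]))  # -17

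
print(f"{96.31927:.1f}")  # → 96.3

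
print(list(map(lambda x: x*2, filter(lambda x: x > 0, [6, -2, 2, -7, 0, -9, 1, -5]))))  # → [12, 4, 2]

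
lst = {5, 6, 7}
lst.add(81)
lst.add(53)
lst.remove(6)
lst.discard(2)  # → {5, 7, 53, 81}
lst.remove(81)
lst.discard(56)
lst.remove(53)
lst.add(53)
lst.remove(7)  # {5, 53}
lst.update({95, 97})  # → {5, 53, 95, 97}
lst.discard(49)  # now {5, 53, 95, 97}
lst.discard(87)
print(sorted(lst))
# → [5, 53, 95, 97]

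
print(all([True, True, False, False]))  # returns False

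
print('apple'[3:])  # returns le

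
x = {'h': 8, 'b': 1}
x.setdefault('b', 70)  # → 1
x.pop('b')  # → 1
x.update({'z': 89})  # {'h': 8, 'z': 89}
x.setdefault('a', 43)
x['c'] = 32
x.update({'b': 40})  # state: {'h': 8, 'z': 89, 'a': 43, 'c': 32, 'b': 40}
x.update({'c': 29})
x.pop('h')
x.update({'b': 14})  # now {'z': 89, 'a': 43, 'c': 29, 'b': 14}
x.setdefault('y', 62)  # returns 62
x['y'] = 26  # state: {'z': 89, 'a': 43, 'c': 29, 'b': 14, 'y': 26}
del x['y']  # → {'z': 89, 'a': 43, 'c': 29, 'b': 14}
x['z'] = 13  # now {'z': 13, 'a': 43, 'c': 29, 'b': 14}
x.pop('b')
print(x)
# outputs {'z': 13, 'a': 43, 'c': 29}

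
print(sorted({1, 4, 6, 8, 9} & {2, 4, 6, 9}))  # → [4, 6, 9]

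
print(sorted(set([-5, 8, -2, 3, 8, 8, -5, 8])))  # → [-5, -2, 3, 8]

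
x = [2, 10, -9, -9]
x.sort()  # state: [-9, -9, 2, 10]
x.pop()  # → 10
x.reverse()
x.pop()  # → -9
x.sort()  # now [-9, 2]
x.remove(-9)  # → [2]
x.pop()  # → 2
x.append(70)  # [70]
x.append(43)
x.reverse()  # [43, 70]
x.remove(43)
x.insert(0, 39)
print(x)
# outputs [39, 70]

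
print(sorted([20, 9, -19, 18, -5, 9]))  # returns [-19, -5, 9, 9, 18, 20]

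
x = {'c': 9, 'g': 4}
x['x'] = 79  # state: {'c': 9, 'g': 4, 'x': 79}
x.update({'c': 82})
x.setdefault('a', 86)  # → 86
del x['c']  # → {'g': 4, 'x': 79, 'a': 86}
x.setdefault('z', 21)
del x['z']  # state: {'g': 4, 'x': 79, 'a': 86}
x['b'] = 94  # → {'g': 4, 'x': 79, 'a': 86, 'b': 94}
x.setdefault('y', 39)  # 39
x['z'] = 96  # {'g': 4, 'x': 79, 'a': 86, 'b': 94, 'y': 39, 'z': 96}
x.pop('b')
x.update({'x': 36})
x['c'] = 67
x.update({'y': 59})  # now {'g': 4, 'x': 36, 'a': 86, 'y': 59, 'z': 96, 'c': 67}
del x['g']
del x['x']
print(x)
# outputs {'a': 86, 'y': 59, 'z': 96, 'c': 67}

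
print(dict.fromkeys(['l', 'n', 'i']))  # {'l': None, 'n': None, 'i': None}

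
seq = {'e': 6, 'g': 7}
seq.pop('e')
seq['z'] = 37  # {'g': 7, 'z': 37}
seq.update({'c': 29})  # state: {'g': 7, 'z': 37, 'c': 29}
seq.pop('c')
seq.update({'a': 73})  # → {'g': 7, 'z': 37, 'a': 73}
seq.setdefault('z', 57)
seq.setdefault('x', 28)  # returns 28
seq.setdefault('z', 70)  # 37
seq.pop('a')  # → 73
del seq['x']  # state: {'g': 7, 'z': 37}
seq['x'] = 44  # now {'g': 7, 'z': 37, 'x': 44}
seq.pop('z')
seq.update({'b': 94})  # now {'g': 7, 'x': 44, 'b': 94}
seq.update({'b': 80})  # {'g': 7, 'x': 44, 'b': 80}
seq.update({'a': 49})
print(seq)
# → {'g': 7, 'x': 44, 'b': 80, 'a': 49}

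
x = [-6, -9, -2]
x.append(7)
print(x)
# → [-6, -9, -2, 7]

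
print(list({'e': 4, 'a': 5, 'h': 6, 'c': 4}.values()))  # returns [4, 5, 6, 4]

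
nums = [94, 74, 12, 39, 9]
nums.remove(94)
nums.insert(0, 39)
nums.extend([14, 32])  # [39, 74, 12, 39, 9, 14, 32]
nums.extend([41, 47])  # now [39, 74, 12, 39, 9, 14, 32, 41, 47]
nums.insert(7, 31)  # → [39, 74, 12, 39, 9, 14, 32, 31, 41, 47]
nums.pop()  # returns 47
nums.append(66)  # [39, 74, 12, 39, 9, 14, 32, 31, 41, 66]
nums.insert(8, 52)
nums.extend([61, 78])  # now [39, 74, 12, 39, 9, 14, 32, 31, 52, 41, 66, 61, 78]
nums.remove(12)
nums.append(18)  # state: [39, 74, 39, 9, 14, 32, 31, 52, 41, 66, 61, 78, 18]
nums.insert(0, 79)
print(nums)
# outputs [79, 39, 74, 39, 9, 14, 32, 31, 52, 41, 66, 61, 78, 18]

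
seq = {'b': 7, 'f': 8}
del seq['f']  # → {'b': 7}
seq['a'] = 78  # {'b': 7, 'a': 78}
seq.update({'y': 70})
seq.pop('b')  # 7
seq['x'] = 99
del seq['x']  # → {'a': 78, 'y': 70}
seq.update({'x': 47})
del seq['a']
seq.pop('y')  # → 70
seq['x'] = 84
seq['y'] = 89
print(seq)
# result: {'x': 84, 'y': 89}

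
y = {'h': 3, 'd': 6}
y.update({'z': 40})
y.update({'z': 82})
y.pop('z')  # 82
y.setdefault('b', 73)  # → 73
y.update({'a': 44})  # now {'h': 3, 'd': 6, 'b': 73, 'a': 44}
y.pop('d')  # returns 6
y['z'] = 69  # {'h': 3, 'b': 73, 'a': 44, 'z': 69}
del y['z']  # {'h': 3, 'b': 73, 'a': 44}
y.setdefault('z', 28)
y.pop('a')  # 44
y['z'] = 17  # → {'h': 3, 'b': 73, 'z': 17}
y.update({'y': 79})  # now {'h': 3, 'b': 73, 'z': 17, 'y': 79}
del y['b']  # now {'h': 3, 'z': 17, 'y': 79}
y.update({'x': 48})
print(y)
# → {'h': 3, 'z': 17, 'y': 79, 'x': 48}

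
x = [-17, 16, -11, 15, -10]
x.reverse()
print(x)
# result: [-10, 15, -11, 16, -17]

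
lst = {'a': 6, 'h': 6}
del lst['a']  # {'h': 6}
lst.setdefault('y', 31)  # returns 31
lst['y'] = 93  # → {'h': 6, 'y': 93}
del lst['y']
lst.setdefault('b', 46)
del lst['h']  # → {'b': 46}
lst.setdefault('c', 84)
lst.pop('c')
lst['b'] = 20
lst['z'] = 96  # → {'b': 20, 'z': 96}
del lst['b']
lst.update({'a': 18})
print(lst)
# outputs {'z': 96, 'a': 18}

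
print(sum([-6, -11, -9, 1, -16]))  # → -41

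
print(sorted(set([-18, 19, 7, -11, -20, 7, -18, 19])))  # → [-20, -18, -11, 7, 19]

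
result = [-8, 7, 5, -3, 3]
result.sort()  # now [-8, -3, 3, 5, 7]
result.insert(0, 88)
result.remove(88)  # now [-8, -3, 3, 5, 7]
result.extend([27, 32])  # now [-8, -3, 3, 5, 7, 27, 32]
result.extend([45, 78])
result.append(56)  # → [-8, -3, 3, 5, 7, 27, 32, 45, 78, 56]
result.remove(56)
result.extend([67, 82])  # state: [-8, -3, 3, 5, 7, 27, 32, 45, 78, 67, 82]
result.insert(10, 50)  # [-8, -3, 3, 5, 7, 27, 32, 45, 78, 67, 50, 82]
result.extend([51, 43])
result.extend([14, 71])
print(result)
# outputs [-8, -3, 3, 5, 7, 27, 32, 45, 78, 67, 50, 82, 51, 43, 14, 71]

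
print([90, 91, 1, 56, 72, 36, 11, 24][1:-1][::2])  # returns [91, 56, 36]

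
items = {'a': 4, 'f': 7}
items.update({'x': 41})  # {'a': 4, 'f': 7, 'x': 41}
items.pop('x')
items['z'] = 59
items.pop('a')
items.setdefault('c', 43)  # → 43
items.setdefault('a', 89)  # 89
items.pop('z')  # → 59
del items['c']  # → {'f': 7, 'a': 89}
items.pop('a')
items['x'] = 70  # {'f': 7, 'x': 70}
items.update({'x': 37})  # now {'f': 7, 'x': 37}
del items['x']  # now {'f': 7}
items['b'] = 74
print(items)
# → {'f': 7, 'b': 74}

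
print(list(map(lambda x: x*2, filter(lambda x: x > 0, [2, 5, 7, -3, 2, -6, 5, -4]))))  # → [4, 10, 14, 4, 10]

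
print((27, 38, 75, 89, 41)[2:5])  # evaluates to (75, 89, 41)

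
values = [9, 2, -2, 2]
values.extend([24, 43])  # [9, 2, -2, 2, 24, 43]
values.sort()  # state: [-2, 2, 2, 9, 24, 43]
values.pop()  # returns 43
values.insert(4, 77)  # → [-2, 2, 2, 9, 77, 24]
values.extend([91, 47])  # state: [-2, 2, 2, 9, 77, 24, 91, 47]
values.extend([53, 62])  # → [-2, 2, 2, 9, 77, 24, 91, 47, 53, 62]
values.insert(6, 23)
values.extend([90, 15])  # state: [-2, 2, 2, 9, 77, 24, 23, 91, 47, 53, 62, 90, 15]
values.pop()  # 15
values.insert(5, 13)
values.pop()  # 90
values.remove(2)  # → [-2, 2, 9, 77, 13, 24, 23, 91, 47, 53, 62]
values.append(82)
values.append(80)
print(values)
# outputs [-2, 2, 9, 77, 13, 24, 23, 91, 47, 53, 62, 82, 80]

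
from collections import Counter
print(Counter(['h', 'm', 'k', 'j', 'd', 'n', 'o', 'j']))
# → Counter({'j': 2, 'h': 1, 'm': 1, 'k': 1, 'd': 1, 'n': 1, 'o': 1})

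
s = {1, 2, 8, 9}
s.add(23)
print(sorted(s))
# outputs [1, 2, 8, 9, 23]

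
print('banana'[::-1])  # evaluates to ananab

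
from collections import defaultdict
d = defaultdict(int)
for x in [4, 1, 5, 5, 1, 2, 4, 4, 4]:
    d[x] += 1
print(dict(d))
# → {4: 4, 1: 2, 5: 2, 2: 1}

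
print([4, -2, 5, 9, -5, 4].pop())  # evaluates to 4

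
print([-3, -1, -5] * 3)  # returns [-3, -1, -5, -3, -1, -5, -3, -1, -5]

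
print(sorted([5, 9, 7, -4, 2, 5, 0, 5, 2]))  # [-4, 0, 2, 2, 5, 5, 5, 7, 9]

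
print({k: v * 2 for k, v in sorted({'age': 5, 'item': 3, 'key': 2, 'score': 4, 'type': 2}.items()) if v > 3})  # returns {'age': 10, 'score': 8}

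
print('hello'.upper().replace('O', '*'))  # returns HELL*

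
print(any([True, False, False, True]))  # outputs True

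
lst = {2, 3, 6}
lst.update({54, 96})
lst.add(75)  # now {2, 3, 6, 54, 75, 96}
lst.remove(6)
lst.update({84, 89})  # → {2, 3, 54, 75, 84, 89, 96}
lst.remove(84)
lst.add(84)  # {2, 3, 54, 75, 84, 89, 96}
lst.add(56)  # {2, 3, 54, 56, 75, 84, 89, 96}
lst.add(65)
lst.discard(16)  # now {2, 3, 54, 56, 65, 75, 84, 89, 96}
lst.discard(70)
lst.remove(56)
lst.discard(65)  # {2, 3, 54, 75, 84, 89, 96}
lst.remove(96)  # {2, 3, 54, 75, 84, 89}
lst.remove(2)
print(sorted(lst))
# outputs [3, 54, 75, 84, 89]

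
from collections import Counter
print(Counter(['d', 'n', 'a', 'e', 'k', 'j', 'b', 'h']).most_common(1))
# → [('d', 1)]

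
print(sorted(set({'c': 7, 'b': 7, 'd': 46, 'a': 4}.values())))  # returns [4, 7, 46]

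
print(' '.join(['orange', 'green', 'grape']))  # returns orange green grape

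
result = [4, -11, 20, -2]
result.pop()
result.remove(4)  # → [-11, 20]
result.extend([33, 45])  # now [-11, 20, 33, 45]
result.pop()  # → 45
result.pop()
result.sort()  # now [-11, 20]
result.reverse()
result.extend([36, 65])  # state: [20, -11, 36, 65]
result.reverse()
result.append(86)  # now [65, 36, -11, 20, 86]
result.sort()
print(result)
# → [-11, 20, 36, 65, 86]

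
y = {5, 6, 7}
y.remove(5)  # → {6, 7}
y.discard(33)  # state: {6, 7}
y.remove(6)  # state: {7}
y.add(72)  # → {7, 72}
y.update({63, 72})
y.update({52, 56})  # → {7, 52, 56, 63, 72}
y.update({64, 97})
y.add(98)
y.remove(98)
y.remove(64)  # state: {7, 52, 56, 63, 72, 97}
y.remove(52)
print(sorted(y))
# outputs [7, 56, 63, 72, 97]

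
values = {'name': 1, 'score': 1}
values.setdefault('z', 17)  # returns 17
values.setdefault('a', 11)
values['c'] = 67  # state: {'name': 1, 'score': 1, 'z': 17, 'a': 11, 'c': 67}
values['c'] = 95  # {'name': 1, 'score': 1, 'z': 17, 'a': 11, 'c': 95}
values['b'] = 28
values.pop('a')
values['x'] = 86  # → {'name': 1, 'score': 1, 'z': 17, 'c': 95, 'b': 28, 'x': 86}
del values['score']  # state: {'name': 1, 'z': 17, 'c': 95, 'b': 28, 'x': 86}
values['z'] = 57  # {'name': 1, 'z': 57, 'c': 95, 'b': 28, 'x': 86}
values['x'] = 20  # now {'name': 1, 'z': 57, 'c': 95, 'b': 28, 'x': 20}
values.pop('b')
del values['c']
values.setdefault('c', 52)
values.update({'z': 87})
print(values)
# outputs {'name': 1, 'z': 87, 'x': 20, 'c': 52}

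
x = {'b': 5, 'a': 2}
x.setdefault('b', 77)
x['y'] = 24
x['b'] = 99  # {'b': 99, 'a': 2, 'y': 24}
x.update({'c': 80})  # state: {'b': 99, 'a': 2, 'y': 24, 'c': 80}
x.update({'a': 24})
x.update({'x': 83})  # {'b': 99, 'a': 24, 'y': 24, 'c': 80, 'x': 83}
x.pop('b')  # 99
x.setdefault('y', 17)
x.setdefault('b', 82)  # 82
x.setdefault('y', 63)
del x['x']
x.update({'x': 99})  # {'a': 24, 'y': 24, 'c': 80, 'b': 82, 'x': 99}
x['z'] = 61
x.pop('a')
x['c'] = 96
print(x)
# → {'y': 24, 'c': 96, 'b': 82, 'x': 99, 'z': 61}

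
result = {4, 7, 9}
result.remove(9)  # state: {4, 7}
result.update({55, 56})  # {4, 7, 55, 56}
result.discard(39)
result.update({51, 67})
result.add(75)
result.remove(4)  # {7, 51, 55, 56, 67, 75}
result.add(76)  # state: {7, 51, 55, 56, 67, 75, 76}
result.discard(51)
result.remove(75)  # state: {7, 55, 56, 67, 76}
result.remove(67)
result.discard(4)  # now {7, 55, 56, 76}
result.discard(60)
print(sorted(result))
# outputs [7, 55, 56, 76]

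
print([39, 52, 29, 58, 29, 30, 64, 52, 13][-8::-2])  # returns [52]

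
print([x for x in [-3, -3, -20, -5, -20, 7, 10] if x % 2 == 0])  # [-20, -20, 10]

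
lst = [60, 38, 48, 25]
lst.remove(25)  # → [60, 38, 48]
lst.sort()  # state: [38, 48, 60]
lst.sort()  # [38, 48, 60]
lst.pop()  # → 60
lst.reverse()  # [48, 38]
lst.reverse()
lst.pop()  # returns 48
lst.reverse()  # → [38]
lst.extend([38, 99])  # [38, 38, 99]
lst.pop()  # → 99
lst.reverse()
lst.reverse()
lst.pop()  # 38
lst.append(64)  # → [38, 64]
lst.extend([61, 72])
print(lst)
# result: [38, 64, 61, 72]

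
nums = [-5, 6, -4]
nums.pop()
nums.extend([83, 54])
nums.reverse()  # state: [54, 83, 6, -5]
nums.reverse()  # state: [-5, 6, 83, 54]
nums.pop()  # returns 54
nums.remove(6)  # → [-5, 83]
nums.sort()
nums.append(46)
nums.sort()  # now [-5, 46, 83]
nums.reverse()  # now [83, 46, -5]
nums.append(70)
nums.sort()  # [-5, 46, 70, 83]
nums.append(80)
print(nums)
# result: [-5, 46, 70, 83, 80]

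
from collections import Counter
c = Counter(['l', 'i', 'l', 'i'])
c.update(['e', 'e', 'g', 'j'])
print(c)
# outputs Counter({'l': 2, 'i': 2, 'e': 2, 'g': 1, 'j': 1})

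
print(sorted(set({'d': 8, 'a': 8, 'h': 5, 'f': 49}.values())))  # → [5, 8, 49]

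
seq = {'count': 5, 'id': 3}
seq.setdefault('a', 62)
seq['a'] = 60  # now {'count': 5, 'id': 3, 'a': 60}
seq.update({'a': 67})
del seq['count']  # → {'id': 3, 'a': 67}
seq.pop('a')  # 67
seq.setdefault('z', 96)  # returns 96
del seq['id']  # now {'z': 96}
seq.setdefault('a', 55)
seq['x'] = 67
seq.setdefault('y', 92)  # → 92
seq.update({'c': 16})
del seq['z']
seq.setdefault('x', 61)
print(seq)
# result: {'a': 55, 'x': 67, 'y': 92, 'c': 16}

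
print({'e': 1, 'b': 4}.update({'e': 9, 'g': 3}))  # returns None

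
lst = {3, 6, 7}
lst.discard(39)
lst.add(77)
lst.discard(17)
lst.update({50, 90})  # {3, 6, 7, 50, 77, 90}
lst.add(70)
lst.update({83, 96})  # {3, 6, 7, 50, 70, 77, 83, 90, 96}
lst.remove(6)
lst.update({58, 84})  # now {3, 7, 50, 58, 70, 77, 83, 84, 90, 96}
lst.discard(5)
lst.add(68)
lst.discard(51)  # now {3, 7, 50, 58, 68, 70, 77, 83, 84, 90, 96}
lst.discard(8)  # {3, 7, 50, 58, 68, 70, 77, 83, 84, 90, 96}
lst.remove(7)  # {3, 50, 58, 68, 70, 77, 83, 84, 90, 96}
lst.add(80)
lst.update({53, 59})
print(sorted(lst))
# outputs [3, 50, 53, 58, 59, 68, 70, 77, 80, 83, 84, 90, 96]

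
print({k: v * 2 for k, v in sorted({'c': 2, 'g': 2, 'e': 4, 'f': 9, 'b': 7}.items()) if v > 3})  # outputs {'b': 14, 'e': 8, 'f': 18}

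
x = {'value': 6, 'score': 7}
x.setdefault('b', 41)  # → 41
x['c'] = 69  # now {'value': 6, 'score': 7, 'b': 41, 'c': 69}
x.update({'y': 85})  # {'value': 6, 'score': 7, 'b': 41, 'c': 69, 'y': 85}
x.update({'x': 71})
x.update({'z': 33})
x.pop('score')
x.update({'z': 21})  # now {'value': 6, 'b': 41, 'c': 69, 'y': 85, 'x': 71, 'z': 21}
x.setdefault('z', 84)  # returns 21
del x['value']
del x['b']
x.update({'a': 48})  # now {'c': 69, 'y': 85, 'x': 71, 'z': 21, 'a': 48}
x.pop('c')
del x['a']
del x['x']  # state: {'y': 85, 'z': 21}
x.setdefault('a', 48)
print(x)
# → {'y': 85, 'z': 21, 'a': 48}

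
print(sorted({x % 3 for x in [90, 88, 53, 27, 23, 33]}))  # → [0, 1, 2]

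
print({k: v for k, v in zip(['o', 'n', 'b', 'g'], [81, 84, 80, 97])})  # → {'o': 81, 'n': 84, 'b': 80, 'g': 97}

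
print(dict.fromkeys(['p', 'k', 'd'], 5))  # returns {'p': 5, 'k': 5, 'd': 5}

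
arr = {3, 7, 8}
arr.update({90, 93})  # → {3, 7, 8, 90, 93}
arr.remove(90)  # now {3, 7, 8, 93}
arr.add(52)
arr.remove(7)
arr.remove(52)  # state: {3, 8, 93}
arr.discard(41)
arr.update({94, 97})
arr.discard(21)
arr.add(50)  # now {3, 8, 50, 93, 94, 97}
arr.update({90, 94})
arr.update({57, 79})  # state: {3, 8, 50, 57, 79, 90, 93, 94, 97}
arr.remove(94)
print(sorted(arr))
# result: [3, 8, 50, 57, 79, 90, 93, 97]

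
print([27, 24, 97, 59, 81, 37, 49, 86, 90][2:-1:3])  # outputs [97, 37]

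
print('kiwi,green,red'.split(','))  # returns ['kiwi', 'green', 'red']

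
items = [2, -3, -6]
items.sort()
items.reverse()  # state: [2, -3, -6]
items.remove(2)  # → [-3, -6]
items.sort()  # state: [-6, -3]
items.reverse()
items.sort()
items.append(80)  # [-6, -3, 80]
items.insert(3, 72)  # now [-6, -3, 80, 72]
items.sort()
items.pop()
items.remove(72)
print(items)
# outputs [-6, -3]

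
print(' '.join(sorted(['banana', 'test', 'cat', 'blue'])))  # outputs banana blue cat test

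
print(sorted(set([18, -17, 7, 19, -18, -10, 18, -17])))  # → [-18, -17, -10, 7, 18, 19]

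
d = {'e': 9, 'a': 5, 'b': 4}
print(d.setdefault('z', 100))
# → 100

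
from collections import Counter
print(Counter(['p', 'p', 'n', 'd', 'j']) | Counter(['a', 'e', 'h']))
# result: Counter({'p': 2, 'n': 1, 'd': 1, 'j': 1, 'a': 1, 'e': 1, 'h': 1})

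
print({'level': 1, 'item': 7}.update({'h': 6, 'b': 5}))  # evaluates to None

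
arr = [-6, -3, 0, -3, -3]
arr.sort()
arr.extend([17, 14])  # [-6, -3, -3, -3, 0, 17, 14]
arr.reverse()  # [14, 17, 0, -3, -3, -3, -6]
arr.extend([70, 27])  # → [14, 17, 0, -3, -3, -3, -6, 70, 27]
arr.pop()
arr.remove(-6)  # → [14, 17, 0, -3, -3, -3, 70]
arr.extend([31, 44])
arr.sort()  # [-3, -3, -3, 0, 14, 17, 31, 44, 70]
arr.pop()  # 70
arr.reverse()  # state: [44, 31, 17, 14, 0, -3, -3, -3]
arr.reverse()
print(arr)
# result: [-3, -3, -3, 0, 14, 17, 31, 44]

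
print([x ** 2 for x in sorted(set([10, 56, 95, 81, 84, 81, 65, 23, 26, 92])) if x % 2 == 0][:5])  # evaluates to [100, 676, 3136, 7056, 8464]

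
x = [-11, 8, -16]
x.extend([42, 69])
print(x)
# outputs [-11, 8, -16, 42, 69]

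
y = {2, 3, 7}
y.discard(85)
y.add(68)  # {2, 3, 7, 68}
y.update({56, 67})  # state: {2, 3, 7, 56, 67, 68}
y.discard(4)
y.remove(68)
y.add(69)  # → {2, 3, 7, 56, 67, 69}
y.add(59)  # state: {2, 3, 7, 56, 59, 67, 69}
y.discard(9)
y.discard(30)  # {2, 3, 7, 56, 59, 67, 69}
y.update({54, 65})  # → {2, 3, 7, 54, 56, 59, 65, 67, 69}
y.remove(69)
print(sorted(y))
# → [2, 3, 7, 54, 56, 59, 65, 67]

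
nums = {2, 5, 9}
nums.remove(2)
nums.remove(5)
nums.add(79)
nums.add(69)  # {9, 69, 79}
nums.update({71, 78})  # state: {9, 69, 71, 78, 79}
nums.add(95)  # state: {9, 69, 71, 78, 79, 95}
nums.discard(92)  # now {9, 69, 71, 78, 79, 95}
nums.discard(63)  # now {9, 69, 71, 78, 79, 95}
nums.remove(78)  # {9, 69, 71, 79, 95}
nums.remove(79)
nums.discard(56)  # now {9, 69, 71, 95}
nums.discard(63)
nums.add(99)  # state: {9, 69, 71, 95, 99}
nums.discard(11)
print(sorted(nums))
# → [9, 69, 71, 95, 99]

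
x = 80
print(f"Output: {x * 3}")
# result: Output: 240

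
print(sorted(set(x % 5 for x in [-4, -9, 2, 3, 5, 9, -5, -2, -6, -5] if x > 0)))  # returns [0, 2, 3, 4]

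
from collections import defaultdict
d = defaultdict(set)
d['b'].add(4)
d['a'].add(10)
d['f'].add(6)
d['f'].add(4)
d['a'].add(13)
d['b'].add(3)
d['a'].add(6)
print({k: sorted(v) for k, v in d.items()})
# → {'b': [3, 4], 'a': [6, 10, 13], 'f': [4, 6]}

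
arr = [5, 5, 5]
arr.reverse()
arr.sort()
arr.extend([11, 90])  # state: [5, 5, 5, 11, 90]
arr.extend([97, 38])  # [5, 5, 5, 11, 90, 97, 38]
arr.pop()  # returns 38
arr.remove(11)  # [5, 5, 5, 90, 97]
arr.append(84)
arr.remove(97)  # [5, 5, 5, 90, 84]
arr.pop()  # 84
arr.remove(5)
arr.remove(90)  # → [5, 5]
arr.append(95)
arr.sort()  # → [5, 5, 95]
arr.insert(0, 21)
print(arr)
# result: [21, 5, 5, 95]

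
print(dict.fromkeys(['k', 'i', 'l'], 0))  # {'k': 0, 'i': 0, 'l': 0}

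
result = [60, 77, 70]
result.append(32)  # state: [60, 77, 70, 32]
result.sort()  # [32, 60, 70, 77]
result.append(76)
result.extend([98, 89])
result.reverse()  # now [89, 98, 76, 77, 70, 60, 32]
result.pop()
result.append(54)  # [89, 98, 76, 77, 70, 60, 54]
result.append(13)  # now [89, 98, 76, 77, 70, 60, 54, 13]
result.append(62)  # [89, 98, 76, 77, 70, 60, 54, 13, 62]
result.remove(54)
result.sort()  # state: [13, 60, 62, 70, 76, 77, 89, 98]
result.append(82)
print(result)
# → [13, 60, 62, 70, 76, 77, 89, 98, 82]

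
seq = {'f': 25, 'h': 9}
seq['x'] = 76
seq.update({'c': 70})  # {'f': 25, 'h': 9, 'x': 76, 'c': 70}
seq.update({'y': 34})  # {'f': 25, 'h': 9, 'x': 76, 'c': 70, 'y': 34}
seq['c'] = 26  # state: {'f': 25, 'h': 9, 'x': 76, 'c': 26, 'y': 34}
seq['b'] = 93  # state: {'f': 25, 'h': 9, 'x': 76, 'c': 26, 'y': 34, 'b': 93}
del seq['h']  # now {'f': 25, 'x': 76, 'c': 26, 'y': 34, 'b': 93}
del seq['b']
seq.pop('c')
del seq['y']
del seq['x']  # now {'f': 25}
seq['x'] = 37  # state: {'f': 25, 'x': 37}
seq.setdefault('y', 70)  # 70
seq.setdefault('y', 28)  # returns 70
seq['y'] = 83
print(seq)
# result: {'f': 25, 'x': 37, 'y': 83}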